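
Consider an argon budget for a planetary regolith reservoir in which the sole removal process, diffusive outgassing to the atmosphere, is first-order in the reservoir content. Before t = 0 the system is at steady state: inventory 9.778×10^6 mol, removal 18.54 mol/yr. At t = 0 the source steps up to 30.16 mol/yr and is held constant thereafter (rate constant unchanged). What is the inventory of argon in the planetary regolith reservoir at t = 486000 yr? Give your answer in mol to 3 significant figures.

1.35×10^7 mol

Residence time τ = M₀/F₀ = 527400 yr. The eventual steady state is M_∞ = M₀·(F₁/F₀) = 9.778×10^6 × 30.16/18.54 = 1.5906×10^7 mol.
The anomaly ΔM(t) = M(t) − M_∞ decays as ΔM₀·e^(−t/τ) with ΔM₀ = 9.778×10^6 − 1.5906×10^7 = −6.128×10^6 mol.
At t = 486000 yr, e^(−t/τ) = e^(−0.9215) = 0.3979, so ΔM = −2.439×10^6 mol and M = 1.5906×10^7 − 2.439×10^6 = 1.3468×10^7 mol.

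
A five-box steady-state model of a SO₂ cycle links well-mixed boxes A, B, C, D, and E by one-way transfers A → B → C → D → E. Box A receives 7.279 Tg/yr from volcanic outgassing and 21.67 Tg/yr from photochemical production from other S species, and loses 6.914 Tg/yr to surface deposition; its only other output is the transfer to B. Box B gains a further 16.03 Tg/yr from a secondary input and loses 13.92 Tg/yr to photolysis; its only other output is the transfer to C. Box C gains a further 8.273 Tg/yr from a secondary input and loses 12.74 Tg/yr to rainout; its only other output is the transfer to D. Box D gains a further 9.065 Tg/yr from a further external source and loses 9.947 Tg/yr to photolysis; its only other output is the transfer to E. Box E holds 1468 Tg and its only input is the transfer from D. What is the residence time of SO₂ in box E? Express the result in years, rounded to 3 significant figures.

Box A: F(A→B) = (7.279 + 21.67) − 6.914 = 22.035 Tg/yr.
Box B: F(B→C) = (22.035 + 16.03) − 13.92 = 24.145 Tg/yr.
Box C: F(C→D) = (24.145 + 8.273) − 12.74 = 19.678 Tg/yr.
Box D: F(D→E) = (19.678 + 9.065) − 9.947 = 18.796 Tg/yr.
Box E throughput = its input = 18.796 Tg/yr; τ = 1468 / 18.796 = 78.10 yr.

78.1 yr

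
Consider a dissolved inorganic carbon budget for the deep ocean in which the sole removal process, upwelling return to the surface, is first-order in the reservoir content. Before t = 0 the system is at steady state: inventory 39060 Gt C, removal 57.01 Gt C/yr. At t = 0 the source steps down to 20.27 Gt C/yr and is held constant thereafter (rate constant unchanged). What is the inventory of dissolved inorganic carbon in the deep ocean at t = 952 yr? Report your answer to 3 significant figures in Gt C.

20200 Gt C

Residence time τ = M₀/F₀ = 685.1 yr. The eventual steady state is M_∞ = M₀·(F₁/F₀) = 39060 × 20.27/57.01 = 13888 Gt C.
The anomaly ΔM(t) = M(t) − M_∞ decays as ΔM₀·e^(−t/τ) with ΔM₀ = 39060 − 13888 = 25170 Gt C.
At t = 952 yr, e^(−t/τ) = e^(−1.389) = 0.2492, so ΔM = 6273 Gt C and M = 13888 + 6273 = 20161 Gt C.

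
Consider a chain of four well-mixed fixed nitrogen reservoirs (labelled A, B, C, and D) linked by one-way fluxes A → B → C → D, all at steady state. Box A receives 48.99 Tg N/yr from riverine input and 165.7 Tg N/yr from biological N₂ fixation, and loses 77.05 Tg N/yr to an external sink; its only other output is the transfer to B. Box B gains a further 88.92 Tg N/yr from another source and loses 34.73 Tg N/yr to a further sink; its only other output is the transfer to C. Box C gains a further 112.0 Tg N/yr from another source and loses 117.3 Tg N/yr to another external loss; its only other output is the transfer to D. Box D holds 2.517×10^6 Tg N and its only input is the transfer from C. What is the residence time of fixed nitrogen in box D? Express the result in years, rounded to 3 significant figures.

13500 yr

Box A: F(A→B) = (48.99 + 165.7) − 77.05 = 137.64 Tg N/yr.
Box B: F(B→C) = (137.64 + 88.92) − 34.73 = 191.83 Tg N/yr.
Box C: F(C→D) = (191.83 + 112.0) − 117.3 = 186.53 Tg N/yr.
Box D throughput = its input = 186.53 Tg N/yr; τ = 2.517×10^6 / 186.53 = 13490 yr.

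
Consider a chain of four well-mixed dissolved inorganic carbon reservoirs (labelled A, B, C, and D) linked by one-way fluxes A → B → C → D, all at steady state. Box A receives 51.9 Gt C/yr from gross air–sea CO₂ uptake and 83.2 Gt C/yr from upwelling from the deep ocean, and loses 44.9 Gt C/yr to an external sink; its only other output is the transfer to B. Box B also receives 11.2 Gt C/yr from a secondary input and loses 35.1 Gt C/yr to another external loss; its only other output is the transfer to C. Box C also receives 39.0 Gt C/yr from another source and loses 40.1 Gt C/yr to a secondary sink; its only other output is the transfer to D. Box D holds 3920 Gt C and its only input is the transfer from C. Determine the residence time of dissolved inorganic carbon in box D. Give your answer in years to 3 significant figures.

Box A: F(A→B) = (51.9 + 83.2) − 44.9 = 90.200 Gt C/yr.
Box B: F(B→C) = (90.200 + 11.2) − 35.1 = 66.300 Gt C/yr.
Box C: F(C→D) = (66.300 + 39.0) − 40.1 = 65.200 Gt C/yr.
Box D throughput = its input = 65.200 Gt C/yr; τ = 3920 / 65.200 = 60.12 yr.

60.1 yr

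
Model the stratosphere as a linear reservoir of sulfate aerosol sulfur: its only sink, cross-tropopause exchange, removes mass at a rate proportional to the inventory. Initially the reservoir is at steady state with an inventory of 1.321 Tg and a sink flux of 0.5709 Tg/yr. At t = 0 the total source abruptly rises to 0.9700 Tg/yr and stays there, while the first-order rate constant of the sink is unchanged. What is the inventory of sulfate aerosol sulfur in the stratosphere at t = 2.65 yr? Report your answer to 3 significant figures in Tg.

1.95 Tg

The sink rate constant is k = F₀/M₀ = 0.5709/1.321 = 0.4322 yr⁻¹.
Solving dM/dt = F₁ − kM with M(0) = M₀ gives M(t) = F₁/k + (M₀ − F₁/k)·e^(−kt).
F₁/k = 0.9700/0.4322 = 2.2445 Tg; kt = 0.4322 × 2.65 = 1.145, e^(−kt) = 0.3181.
M(2.65) = 2.2445 + (1.321 − 2.2445) × 0.3181 = 2.2445 − 0.2938 = 1.9507 Tg.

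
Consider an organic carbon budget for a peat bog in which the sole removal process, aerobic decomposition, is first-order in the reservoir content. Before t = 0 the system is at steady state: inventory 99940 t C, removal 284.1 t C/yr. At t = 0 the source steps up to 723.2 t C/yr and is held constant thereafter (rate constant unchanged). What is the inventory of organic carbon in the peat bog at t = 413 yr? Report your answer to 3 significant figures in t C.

The sink rate constant is k = F₀/M₀ = 284.1/99940 = 0.002843 yr⁻¹.
Solving dM/dt = F₁ − kM with M(0) = M₀ gives M(t) = F₁/k + (M₀ − F₁/k)·e^(−kt).
F₁/k = 723.2/0.002843 = 254410 t C; kt = 0.002843 × 413 = 1.174, e^(−kt) = 0.3091.
M(413) = 254410 + (99940 − 254410) × 0.3091 = 254410 − 47750 = 206660 t C.

207000 t C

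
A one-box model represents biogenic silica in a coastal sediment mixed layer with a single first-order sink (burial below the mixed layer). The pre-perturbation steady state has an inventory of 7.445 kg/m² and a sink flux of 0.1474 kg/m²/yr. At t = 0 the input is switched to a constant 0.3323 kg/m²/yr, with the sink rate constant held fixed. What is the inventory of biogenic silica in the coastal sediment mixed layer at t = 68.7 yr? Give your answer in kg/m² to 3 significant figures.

14.4 kg/m²

The sink rate constant is k = F₀/M₀ = 0.1474/7.445 = 0.01980 yr⁻¹.
Solving dM/dt = F₁ − kM with M(0) = M₀ gives M(t) = F₁/k + (M₀ − F₁/k)·e^(−kt).
F₁/k = 0.3323/0.01980 = 16.784 kg/m²; kt = 0.01980 × 68.7 = 1.360, e^(−kt) = 0.2566.
M(68.7) = 16.784 + (7.445 − 16.784) × 0.2566 = 16.784 − 2.397 = 14.387 kg/m².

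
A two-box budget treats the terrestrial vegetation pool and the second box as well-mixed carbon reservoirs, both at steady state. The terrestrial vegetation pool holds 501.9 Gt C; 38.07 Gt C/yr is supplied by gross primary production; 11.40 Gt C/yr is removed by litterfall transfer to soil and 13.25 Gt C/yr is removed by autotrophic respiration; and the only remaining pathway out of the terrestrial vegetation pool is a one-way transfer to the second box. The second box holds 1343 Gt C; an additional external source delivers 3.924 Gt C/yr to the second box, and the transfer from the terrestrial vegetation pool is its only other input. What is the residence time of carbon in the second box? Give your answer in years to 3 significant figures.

Balance the terrestrial vegetation pool: ΣF_in = 38.070 Gt C/yr.
Transfer to the second box = ΣF_in − (11.40 + 13.25) = 13.420 Gt C/yr.
Total input to the second box = 13.420 + 3.924 = 17.344 Gt C/yr; at steady state this equals its total output.
τ = M / F = 1343 / 17.344 = 77.43 yr.

77.4 yr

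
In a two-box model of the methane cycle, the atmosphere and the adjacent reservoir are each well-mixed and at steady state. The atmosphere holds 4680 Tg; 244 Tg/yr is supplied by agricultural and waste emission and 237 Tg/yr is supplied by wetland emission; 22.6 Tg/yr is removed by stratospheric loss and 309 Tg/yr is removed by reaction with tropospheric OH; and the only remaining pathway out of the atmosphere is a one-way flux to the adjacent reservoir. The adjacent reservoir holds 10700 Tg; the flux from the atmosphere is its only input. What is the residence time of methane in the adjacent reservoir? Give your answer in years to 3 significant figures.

Balance the atmosphere: ΣF_in = 244 + 237 = 481.00 Tg/yr.
Flux to the adjacent reservoir = ΣF_in − (22.6 + 309) = 149.40 Tg/yr.
At steady state the output of the adjacent reservoir equals its input, 149.40 Tg/yr.
τ = M / F = 10700 / 149.40 = 71.62 yr.

71.6 yr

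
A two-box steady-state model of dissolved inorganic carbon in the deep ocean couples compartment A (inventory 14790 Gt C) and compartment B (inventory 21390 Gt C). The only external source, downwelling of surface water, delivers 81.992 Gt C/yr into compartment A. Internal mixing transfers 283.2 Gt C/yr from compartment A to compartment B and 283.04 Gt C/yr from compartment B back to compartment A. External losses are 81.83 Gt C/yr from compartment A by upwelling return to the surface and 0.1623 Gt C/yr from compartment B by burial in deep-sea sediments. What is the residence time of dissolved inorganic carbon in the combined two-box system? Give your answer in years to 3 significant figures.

441 yr

For the system as a whole, the A↔B exchange is internal and contributes nothing to the throughput; only the external sinks remove mass.
M_total = 14790 + 21390 = 36180 Gt C.
ΣF_external_out = 81.83 + 0.1623 = 81.992 Gt C/yr.
τ = M_total / ΣF_ext = 36180 / 81.992 = 441.3 yr.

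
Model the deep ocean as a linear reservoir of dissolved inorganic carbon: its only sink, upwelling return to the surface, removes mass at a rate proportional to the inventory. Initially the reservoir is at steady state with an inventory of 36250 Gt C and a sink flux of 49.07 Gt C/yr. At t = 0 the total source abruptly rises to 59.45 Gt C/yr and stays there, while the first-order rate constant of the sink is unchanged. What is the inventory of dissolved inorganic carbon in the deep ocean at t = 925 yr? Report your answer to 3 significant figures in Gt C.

41700 Gt C

τ = M₀/F₀ = 36250/49.07 = 738.7 yr; rate constant k = 1/τ.
New steady state M_∞ = F₁/k = F₁·τ = 59.45 × 738.7 = 43918 Gt C.
M(t) = M_∞ + (M₀ − M_∞)·e^(−t/τ); t/τ = 925/738.7 = 1.252, so e^(−t/τ) = 0.2859.
M(t) = 43918 − 7668 × 0.2859 = 41726 Gt C.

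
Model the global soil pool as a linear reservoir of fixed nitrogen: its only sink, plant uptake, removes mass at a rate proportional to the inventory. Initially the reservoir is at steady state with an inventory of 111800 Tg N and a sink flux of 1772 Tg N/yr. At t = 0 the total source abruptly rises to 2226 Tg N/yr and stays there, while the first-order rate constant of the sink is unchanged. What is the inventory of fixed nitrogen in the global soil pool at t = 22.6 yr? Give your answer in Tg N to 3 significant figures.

Residence time τ = M₀/F₀ = 63.09 yr. The eventual steady state is M_∞ = M₀·(F₁/F₀) = 111800 × 2226/1772 = 140440 Tg N.
The anomaly ΔM(t) = M(t) − M_∞ decays as ΔM₀·e^(−t/τ) with ΔM₀ = 111800 − 140440 = −28640 Tg N.
At t = 22.6 yr, e^(−t/τ) = e^(−0.3582) = 0.6989, so ΔM = −20020 Tg N and M = 140440 − 20020 = 120420 Tg N.

120000 Tg N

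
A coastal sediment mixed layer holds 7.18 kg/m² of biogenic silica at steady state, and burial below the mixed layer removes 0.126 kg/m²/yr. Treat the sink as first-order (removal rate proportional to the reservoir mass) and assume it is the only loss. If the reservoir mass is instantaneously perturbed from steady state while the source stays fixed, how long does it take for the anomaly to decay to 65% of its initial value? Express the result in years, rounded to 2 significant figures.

For a linear reservoir the anomaly decays as exp(−t/τ) with τ = M/F = 7.18/0.126 = 56.98 yr.
exp(−t/τ) = 0.65 ⇒ t = −τ ln(0.65) = 56.98 × 0.4308 = 24.55 yr.

25 yr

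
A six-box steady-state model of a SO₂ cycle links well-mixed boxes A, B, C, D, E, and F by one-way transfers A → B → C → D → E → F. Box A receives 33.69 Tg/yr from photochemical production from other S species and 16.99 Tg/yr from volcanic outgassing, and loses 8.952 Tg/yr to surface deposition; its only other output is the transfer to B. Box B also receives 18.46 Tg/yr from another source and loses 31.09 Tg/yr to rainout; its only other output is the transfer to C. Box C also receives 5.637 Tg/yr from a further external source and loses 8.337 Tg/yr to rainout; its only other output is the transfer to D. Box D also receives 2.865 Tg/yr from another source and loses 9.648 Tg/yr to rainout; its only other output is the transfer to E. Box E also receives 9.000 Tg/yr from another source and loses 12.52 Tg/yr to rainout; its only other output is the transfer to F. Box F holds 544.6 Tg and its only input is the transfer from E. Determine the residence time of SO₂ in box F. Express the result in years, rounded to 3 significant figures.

33.8 yr

Box A: F(A→B) = (33.69 + 16.99) − 8.952 = 41.728 Tg/yr.
Box B: F(B→C) = (41.728 + 18.46) − 31.09 = 29.098 Tg/yr.
Box C: F(C→D) = (29.098 + 5.637) − 8.337 = 26.398 Tg/yr.
Box D: F(D→E) = (26.398 + 2.865) − 9.648 = 19.615 Tg/yr.
Box E: F(E→F) = (19.615 + 9.000) − 12.52 = 16.095 Tg/yr.
Box F throughput = its input = 16.095 Tg/yr; τ = 544.6 / 16.095 = 33.84 yr.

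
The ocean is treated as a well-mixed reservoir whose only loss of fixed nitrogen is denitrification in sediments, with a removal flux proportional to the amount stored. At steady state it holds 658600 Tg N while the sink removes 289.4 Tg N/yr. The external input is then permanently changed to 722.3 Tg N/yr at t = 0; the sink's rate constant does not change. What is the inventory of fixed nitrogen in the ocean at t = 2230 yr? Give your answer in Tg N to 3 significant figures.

Residence time τ = M₀/F₀ = 2276 yr. The eventual steady state is M_∞ = M₀·(F₁/F₀) = 658600 × 722.3/289.4 = 1.6438×10^6 Tg N.
The anomaly ΔM(t) = M(t) − M_∞ decays as ΔM₀·e^(−t/τ) with ΔM₀ = 658600 − 1.6438×10^6 = −985200 Tg N.
At t = 2230 yr, e^(−t/τ) = e^(−0.9799) = 0.3753, so ΔM = −369800 Tg N and M = 1.6438×10^6 − 369800 = 1.2740×10^6 Tg N.

1.27×10^6 Tg N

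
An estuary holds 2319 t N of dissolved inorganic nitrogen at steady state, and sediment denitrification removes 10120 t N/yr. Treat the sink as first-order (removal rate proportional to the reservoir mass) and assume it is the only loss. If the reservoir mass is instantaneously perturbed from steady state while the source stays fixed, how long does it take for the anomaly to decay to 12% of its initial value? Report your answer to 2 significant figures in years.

0.49 yr

For a linear reservoir the anomaly decays as exp(−t/τ) with τ = M/F = 2319/10120 = 0.2292 yr.
exp(−t/τ) = 0.12 ⇒ t = −τ ln(0.12) = 0.2292 × 2.120 = 0.4859 yr.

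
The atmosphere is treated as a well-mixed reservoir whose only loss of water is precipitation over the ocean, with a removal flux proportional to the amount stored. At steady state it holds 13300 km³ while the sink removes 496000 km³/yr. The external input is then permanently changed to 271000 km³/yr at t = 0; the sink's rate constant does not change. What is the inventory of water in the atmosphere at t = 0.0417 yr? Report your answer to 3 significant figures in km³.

Residence time τ = M₀/F₀ = 0.02681 yr. The eventual steady state is M_∞ = M₀·(F₁/F₀) = 13300 × 271000/496000 = 7266.7 km³.
The anomaly ΔM(t) = M(t) − M_∞ decays as ΔM₀·e^(−t/τ) with ΔM₀ = 13300 − 7266.7 = 6033 km³.
At t = 0.0417 yr, e^(−t/τ) = e^(−1.555) = 0.2112, so ΔM = 1274 km³ and M = 7266.7 + 1274 = 8540.7 km³.

8540 km³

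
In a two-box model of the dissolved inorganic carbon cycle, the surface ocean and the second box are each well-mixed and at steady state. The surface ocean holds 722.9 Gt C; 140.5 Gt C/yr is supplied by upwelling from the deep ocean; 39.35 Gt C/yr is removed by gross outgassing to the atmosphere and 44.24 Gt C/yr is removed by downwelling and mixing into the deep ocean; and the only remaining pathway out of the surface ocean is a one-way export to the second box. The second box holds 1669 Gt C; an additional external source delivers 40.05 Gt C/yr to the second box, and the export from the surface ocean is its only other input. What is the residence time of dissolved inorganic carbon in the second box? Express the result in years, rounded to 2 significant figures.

17 yr

Balance the surface ocean: ΣF_in = 140.50 Gt C/yr.
Export to the second box = ΣF_in − (39.35 + 44.24) = 56.910 Gt C/yr.
Total input to the second box = 56.910 + 40.05 = 96.960 Gt C/yr; at steady state this equals its total output.
τ = M / F = 1669 / 96.960 = 17.21 yr.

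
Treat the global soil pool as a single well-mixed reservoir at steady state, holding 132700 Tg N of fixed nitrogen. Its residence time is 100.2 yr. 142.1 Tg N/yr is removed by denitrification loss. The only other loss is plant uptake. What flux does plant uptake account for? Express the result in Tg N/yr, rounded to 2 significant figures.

1200 Tg N/yr

Total removal F = M/τ = 132700 / 100.2 = 1324 Tg N/yr.
Plant uptake = F − (142.1) = 1324 − 142.1 = 1182 Tg N/yr.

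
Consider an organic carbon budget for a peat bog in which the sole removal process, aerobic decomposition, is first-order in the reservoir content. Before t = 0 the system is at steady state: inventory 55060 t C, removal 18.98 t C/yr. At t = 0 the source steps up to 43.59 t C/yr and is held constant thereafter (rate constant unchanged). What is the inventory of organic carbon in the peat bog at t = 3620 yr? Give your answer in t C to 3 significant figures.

The sink rate constant is k = F₀/M₀ = 18.98/55060 = 0.0003447 yr⁻¹.
Solving dM/dt = F₁ − kM with M(0) = M₀ gives M(t) = F₁/k + (M₀ − F₁/k)·e^(−kt).
F₁/k = 43.59/0.0003447 = 126450 t C; kt = 0.0003447 × 3620 = 1.248, e^(−kt) = 0.2871.
M(3620) = 126450 + (55060 − 126450) × 0.2871 = 126450 − 20500 = 105950 t C.

106000 t C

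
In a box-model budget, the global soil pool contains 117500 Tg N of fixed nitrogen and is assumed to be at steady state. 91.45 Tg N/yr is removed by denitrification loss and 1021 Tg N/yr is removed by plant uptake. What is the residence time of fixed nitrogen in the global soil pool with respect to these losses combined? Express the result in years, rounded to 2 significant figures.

110 yr

Total removal = 91.45 + 1021 = 1112.5 Tg N/yr.
τ = M / ΣF_out = 117500 / 1112.5 = 105.6 yr.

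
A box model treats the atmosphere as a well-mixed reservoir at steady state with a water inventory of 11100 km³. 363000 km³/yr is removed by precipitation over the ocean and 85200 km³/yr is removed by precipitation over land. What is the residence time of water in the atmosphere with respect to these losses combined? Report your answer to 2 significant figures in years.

Total removal = 363000 + 85200 = 448200 km³/yr.
τ = M / ΣF_out = 11100 / 448200 = 0.02477 yr.

0.025 yr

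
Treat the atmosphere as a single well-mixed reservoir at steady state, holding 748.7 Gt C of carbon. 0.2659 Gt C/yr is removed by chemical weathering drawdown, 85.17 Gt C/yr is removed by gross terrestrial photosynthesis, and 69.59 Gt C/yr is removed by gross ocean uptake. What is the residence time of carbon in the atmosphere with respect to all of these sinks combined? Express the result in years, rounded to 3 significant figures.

4.83 yr

Total removal flux = 0.2659 + 85.17 + 69.59 = 155.03 Gt C/yr.
τ = M / ΣF_out = 748.7 / 155.03 = 4.830 yr.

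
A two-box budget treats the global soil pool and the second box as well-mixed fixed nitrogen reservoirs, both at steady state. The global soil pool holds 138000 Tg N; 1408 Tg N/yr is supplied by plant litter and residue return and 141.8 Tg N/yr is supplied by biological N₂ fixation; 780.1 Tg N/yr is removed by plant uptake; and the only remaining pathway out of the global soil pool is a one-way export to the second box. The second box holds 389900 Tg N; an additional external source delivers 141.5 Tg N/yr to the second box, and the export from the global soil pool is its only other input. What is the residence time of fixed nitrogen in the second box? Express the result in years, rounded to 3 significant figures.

Balance the global soil pool: ΣF_in = 1408 + 141.8 = 1549.8 Tg N/yr.
Export to the second box = ΣF_in − (780.1) = 769.70 Tg N/yr.
Total input to the second box = 769.70 + 141.5 = 911.20 Tg N/yr; at steady state this equals its total output.
τ = M / F = 389900 / 911.20 = 427.9 yr.

428 yr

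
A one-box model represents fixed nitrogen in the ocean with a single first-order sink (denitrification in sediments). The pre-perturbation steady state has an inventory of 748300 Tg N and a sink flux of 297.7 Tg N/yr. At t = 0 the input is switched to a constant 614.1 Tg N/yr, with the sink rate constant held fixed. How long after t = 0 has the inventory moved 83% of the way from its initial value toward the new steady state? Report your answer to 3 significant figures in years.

4450 yr

τ = M₀/F₀ = 748300/297.7 = 2514 yr.
The remaining gap fraction is e^(−t/τ); 83% covered ⇒ e^(−t/τ) = 0.170.
t = −τ ln(0.170) = 2514 × 1.772 = 4454 yr.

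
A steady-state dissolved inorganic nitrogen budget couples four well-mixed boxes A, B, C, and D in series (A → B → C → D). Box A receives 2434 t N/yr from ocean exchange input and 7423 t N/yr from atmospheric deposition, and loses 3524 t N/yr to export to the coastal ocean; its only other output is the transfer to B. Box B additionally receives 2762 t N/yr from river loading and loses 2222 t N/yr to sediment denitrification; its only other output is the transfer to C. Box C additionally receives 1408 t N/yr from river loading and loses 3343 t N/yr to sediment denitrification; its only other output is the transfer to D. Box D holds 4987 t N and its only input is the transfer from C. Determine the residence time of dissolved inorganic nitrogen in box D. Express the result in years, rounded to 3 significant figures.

1.01 yr

Box A: F(A→B) = (2434 + 7423) − 3524 = 6333.0 t N/yr.
Box B: F(B→C) = (6333.0 + 2762) − 2222 = 6873.0 t N/yr.
Box C: F(C→D) = (6873.0 + 1408) − 3343 = 4938.0 t N/yr.
Box D throughput = its input = 4938.0 t N/yr; τ = 4987 / 4938.0 = 1.010 yr.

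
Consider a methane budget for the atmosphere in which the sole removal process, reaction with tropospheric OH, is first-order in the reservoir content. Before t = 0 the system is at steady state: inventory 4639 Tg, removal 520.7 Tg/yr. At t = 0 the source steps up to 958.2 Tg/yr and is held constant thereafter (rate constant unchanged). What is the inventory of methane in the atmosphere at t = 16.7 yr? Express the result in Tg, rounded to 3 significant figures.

τ = M₀/F₀ = 4639/520.7 = 8.909 yr; rate constant k = 1/τ.
New steady state M_∞ = F₁/k = F₁·τ = 958.2 × 8.909 = 8536.8 Tg.
M(t) = M_∞ + (M₀ − M_∞)·e^(−t/τ); t/τ = 16.7/8.909 = 1.874, so e^(−t/τ) = 0.1534.
M(t) = 8536.8 − 3898 × 0.1534 = 7938.7 Tg.

7940 Tg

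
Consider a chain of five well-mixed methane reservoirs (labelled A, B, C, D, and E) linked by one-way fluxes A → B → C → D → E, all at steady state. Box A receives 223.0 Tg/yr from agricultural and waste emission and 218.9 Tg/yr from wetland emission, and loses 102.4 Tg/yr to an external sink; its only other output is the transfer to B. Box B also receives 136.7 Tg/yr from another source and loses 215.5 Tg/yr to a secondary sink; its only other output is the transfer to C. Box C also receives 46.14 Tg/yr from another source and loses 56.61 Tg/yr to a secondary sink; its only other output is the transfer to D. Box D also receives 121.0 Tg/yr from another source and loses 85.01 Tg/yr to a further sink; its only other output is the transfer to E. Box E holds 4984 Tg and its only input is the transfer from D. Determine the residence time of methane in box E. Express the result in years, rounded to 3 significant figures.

17.4 yr

Box A: F(A→B) = (223.0 + 218.9) − 102.4 = 339.50 Tg/yr.
Box B: F(B→C) = (339.50 + 136.7) − 215.5 = 260.70 Tg/yr.
Box C: F(C→D) = (260.70 + 46.14) − 56.61 = 250.23 Tg/yr.
Box D: F(D→E) = (250.23 + 121.0) − 85.01 = 286.22 Tg/yr.
Box E throughput = its input = 286.22 Tg/yr; τ = 4984 / 286.22 = 17.41 yr.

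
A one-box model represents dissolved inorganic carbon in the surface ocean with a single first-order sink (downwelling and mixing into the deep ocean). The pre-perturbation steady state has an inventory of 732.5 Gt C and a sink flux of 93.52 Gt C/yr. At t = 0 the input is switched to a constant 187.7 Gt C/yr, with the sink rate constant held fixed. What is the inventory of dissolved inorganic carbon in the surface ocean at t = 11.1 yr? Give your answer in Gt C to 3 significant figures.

1290 Gt C

τ = M₀/F₀ = 732.5/93.52 = 7.833 yr; rate constant k = 1/τ.
New steady state M_∞ = F₁/k = F₁·τ = 187.7 × 7.833 = 1470.2 Gt C.
M(t) = M_∞ + (M₀ − M_∞)·e^(−t/τ); t/τ = 11.1/7.833 = 1.417, so e^(−t/τ) = 0.2424.
M(t) = 1470.2 − 737.7 × 0.2424 = 1291.4 Gt C.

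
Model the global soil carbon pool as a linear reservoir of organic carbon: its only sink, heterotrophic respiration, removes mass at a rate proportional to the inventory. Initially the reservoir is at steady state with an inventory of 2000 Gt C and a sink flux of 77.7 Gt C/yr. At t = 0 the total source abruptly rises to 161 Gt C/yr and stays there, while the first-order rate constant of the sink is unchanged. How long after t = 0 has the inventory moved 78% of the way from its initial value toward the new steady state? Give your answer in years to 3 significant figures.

39.0 yr

τ = M₀/F₀ = 2000/77.7 = 25.74 yr.
The remaining gap fraction is e^(−t/τ); 78% covered ⇒ e^(−t/τ) = 0.220.
t = −τ ln(0.220) = 25.74 × 1.514 = 38.97 yr.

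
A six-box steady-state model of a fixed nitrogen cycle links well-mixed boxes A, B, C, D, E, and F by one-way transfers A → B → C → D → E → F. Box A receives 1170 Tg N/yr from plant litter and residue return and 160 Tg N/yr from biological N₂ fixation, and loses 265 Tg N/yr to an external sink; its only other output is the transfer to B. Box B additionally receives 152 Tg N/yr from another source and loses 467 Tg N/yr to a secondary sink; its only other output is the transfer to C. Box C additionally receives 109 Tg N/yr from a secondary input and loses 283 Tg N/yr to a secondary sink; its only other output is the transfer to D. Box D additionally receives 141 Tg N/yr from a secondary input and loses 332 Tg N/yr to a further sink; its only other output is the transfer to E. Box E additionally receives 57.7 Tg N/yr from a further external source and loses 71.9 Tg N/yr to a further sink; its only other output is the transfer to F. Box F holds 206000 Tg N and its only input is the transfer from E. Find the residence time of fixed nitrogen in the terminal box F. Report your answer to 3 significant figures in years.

Box A: F(A→B) = (1170 + 160) − 265 = 1065.0 Tg N/yr.
Box B: F(B→C) = (1065.0 + 152) − 467 = 750.00 Tg N/yr.
Box C: F(C→D) = (750.00 + 109) − 283 = 576.00 Tg N/yr.
Box D: F(D→E) = (576.00 + 141) − 332 = 385.00 Tg N/yr.
Box E: F(E→F) = (385.00 + 57.7) − 71.9 = 370.80 Tg N/yr.
Box F throughput = its input = 370.80 Tg N/yr; τ = 206000 / 370.80 = 555.6 yr.

556 yr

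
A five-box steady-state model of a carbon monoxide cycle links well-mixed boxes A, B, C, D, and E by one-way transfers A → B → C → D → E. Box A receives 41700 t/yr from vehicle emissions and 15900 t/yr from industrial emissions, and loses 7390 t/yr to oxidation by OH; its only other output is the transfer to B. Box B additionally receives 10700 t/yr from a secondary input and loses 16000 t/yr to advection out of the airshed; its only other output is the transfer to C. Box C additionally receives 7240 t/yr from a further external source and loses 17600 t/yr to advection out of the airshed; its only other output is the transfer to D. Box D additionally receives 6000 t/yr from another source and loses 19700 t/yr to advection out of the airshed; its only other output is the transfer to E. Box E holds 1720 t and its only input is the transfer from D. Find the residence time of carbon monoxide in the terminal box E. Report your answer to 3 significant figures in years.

Box A: F(A→B) = (41700 + 15900) − 7390 = 50210 t/yr.
Box B: F(B→C) = (50210 + 10700) − 16000 = 44910 t/yr.
Box C: F(C→D) = (44910 + 7240) − 17600 = 34550 t/yr.
Box D: F(D→E) = (34550 + 6000) − 19700 = 20850 t/yr.
Box E throughput = its input = 20850 t/yr; τ = 1720 / 20850 = 0.08249 yr.

0.0825 yr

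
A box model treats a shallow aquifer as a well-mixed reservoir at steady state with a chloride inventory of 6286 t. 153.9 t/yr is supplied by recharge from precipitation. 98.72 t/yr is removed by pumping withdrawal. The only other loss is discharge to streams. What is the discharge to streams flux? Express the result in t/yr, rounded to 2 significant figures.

At steady state ΣF_in = ΣF_out.
ΣF_in = 153.90 t/yr.
Discharge to streams flux = ΣF_in − (98.72) = 153.90 − 98.72 = 55.18 t/yr.

55 t/yr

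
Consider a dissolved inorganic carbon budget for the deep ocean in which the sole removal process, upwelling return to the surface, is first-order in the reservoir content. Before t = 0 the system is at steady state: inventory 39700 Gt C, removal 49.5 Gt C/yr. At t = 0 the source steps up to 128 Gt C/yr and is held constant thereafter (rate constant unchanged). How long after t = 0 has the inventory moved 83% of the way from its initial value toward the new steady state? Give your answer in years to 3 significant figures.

τ = M₀/F₀ = 39700/49.5 = 802.0 yr.
The remaining gap fraction is e^(−t/τ); 83% covered ⇒ e^(−t/τ) = 0.170.
t = −τ ln(0.170) = 802.0 × 1.772 = 1421 yr.

1420 yr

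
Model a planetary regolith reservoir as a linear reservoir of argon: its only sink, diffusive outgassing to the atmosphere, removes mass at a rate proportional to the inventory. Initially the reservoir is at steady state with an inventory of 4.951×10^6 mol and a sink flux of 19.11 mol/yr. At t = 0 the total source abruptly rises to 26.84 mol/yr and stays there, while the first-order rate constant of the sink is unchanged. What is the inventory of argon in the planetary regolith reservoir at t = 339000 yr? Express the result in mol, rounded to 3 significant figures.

6.41×10^6 mol

The sink rate constant is k = F₀/M₀ = 19.11/4.951×10^6 = 3.860×10^-6 yr⁻¹.
Solving dM/dt = F₁ − kM with M(0) = M₀ gives M(t) = F₁/k + (M₀ − F₁/k)·e^(−kt).
F₁/k = 26.84/3.860×10^-6 = 6.9537×10^6 mol; kt = 3.860×10^-6 × 339000 = 1.308, e^(−kt) = 0.2702.
M(339000) = 6.9537×10^6 + (4.951×10^6 − 6.9537×10^6) × 0.2702 = 6.9537×10^6 − 541200 = 6.4125×10^6 mol.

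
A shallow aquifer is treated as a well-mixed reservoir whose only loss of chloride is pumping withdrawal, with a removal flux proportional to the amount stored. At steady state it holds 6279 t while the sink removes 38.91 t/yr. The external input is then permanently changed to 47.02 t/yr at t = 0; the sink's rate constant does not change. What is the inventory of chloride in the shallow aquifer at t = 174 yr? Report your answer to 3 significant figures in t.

7140 t

The sink rate constant is k = F₀/M₀ = 38.91/6279 = 0.006197 yr⁻¹.
Solving dM/dt = F₁ − kM with M(0) = M₀ gives M(t) = F₁/k + (M₀ − F₁/k)·e^(−kt).
F₁/k = 47.02/0.006197 = 7587.7 t; kt = 0.006197 × 174 = 1.078, e^(−kt) = 0.3402.
M(174) = 7587.7 + (6279 − 7587.7) × 0.3402 = 7587.7 − 445.2 = 7142.5 t.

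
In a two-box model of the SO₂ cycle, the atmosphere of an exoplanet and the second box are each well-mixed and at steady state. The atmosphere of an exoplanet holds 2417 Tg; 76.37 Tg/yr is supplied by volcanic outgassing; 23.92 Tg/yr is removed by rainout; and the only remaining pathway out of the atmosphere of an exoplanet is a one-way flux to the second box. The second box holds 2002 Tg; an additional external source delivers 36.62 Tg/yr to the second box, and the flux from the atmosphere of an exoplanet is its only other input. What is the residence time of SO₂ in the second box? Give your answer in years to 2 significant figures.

22 yr

Balance the atmosphere of an exoplanet: ΣF_in = 76.370 Tg/yr.
Flux to the second box = ΣF_in − (23.92) = 52.450 Tg/yr.
Total input to the second box = 52.450 + 36.62 = 89.070 Tg/yr; at steady state this equals its total output.
τ = M / F = 2002 / 89.070 = 22.48 yr.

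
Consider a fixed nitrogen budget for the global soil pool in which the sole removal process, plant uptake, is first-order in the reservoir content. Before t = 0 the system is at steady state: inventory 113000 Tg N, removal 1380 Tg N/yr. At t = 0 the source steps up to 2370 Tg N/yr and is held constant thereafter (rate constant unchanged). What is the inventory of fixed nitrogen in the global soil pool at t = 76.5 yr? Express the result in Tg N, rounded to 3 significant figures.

τ = M₀/F₀ = 113000/1380 = 81.88 yr; rate constant k = 1/τ.
New steady state M_∞ = F₁/k = F₁·τ = 2370 × 81.88 = 194070 Tg N.
M(t) = M_∞ + (M₀ − M_∞)·e^(−t/τ); t/τ = 76.5/81.88 = 0.9342, so e^(−t/τ) = 0.3929.
M(t) = 194070 − 81070 × 0.3929 = 162220 Tg N.

162000 Tg N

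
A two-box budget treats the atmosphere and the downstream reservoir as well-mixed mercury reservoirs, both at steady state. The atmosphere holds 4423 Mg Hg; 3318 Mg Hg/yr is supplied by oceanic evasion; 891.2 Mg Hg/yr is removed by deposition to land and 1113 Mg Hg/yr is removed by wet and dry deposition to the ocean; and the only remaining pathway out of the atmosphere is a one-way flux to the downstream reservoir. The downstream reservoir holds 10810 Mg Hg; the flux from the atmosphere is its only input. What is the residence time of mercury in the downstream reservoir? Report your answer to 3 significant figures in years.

Balance the atmosphere: ΣF_in = 3318.0 Mg Hg/yr.
Flux to the downstream reservoir = ΣF_in − (891.2 + 1113) = 1313.8 Mg Hg/yr.
At steady state the output of the downstream reservoir equals its input, 1313.8 Mg Hg/yr.
τ = M / F = 10810 / 1313.8 = 8.228 yr.

8.23 yr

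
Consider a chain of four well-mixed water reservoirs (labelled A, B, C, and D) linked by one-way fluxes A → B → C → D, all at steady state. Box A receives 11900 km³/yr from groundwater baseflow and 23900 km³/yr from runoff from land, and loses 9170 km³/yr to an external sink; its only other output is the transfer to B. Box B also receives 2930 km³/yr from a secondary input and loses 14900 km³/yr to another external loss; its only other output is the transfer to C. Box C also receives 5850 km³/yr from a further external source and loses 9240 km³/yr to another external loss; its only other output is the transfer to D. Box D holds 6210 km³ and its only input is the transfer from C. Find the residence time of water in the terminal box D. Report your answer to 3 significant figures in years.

0.551 yr

Box A: F(A→B) = (11900 + 23900) − 9170 = 26630 km³/yr.
Box B: F(B→C) = (26630 + 2930) − 14900 = 14660 km³/yr.
Box C: F(C→D) = (14660 + 5850) − 9240 = 11270 km³/yr.
Box D throughput = its input = 11270 km³/yr; τ = 6210 / 11270 = 0.5510 yr.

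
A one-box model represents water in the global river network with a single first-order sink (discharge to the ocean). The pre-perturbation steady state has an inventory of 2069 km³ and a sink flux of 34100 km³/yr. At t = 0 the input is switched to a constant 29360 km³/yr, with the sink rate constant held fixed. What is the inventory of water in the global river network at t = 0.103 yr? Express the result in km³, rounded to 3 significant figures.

1830 km³

Residence time τ = M₀/F₀ = 0.06067 yr. The eventual steady state is M_∞ = M₀·(F₁/F₀) = 2069 × 29360/34100 = 1781.4 km³.
The anomaly ΔM(t) = M(t) − M_∞ decays as ΔM₀·e^(−t/τ) with ΔM₀ = 2069 − 1781.4 = 287.6 km³.
At t = 0.103 yr, e^(−t/τ) = e^(−1.698) = 0.1831, so ΔM = 52.67 km³ and M = 1781.4 + 52.67 = 1834.1 km³.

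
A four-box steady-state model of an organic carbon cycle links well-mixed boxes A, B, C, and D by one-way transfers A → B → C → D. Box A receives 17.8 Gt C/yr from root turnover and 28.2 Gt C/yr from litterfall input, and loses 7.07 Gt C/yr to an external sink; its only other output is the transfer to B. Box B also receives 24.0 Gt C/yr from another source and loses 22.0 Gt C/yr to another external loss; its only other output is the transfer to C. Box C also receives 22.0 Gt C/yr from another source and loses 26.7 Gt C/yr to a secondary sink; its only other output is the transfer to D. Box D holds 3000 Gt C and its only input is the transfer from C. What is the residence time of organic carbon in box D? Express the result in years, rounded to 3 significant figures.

Box A: F(A→B) = (17.8 + 28.2) − 7.07 = 38.930 Gt C/yr.
Box B: F(B→C) = (38.930 + 24.0) − 22.0 = 40.930 Gt C/yr.
Box C: F(C→D) = (40.930 + 22.0) − 26.7 = 36.230 Gt C/yr.
Box D throughput = its input = 36.230 Gt C/yr; τ = 3000 / 36.230 = 82.80 yr.

82.8 yr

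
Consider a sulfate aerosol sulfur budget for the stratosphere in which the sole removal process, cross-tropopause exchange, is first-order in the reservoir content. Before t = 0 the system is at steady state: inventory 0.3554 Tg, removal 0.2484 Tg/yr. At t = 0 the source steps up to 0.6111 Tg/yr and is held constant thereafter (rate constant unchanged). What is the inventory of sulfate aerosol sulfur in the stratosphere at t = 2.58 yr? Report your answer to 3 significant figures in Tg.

Residence time τ = M₀/F₀ = 1.431 yr. The eventual steady state is M_∞ = M₀·(F₁/F₀) = 0.3554 × 0.6111/0.2484 = 0.87434 Tg.
The anomaly ΔM(t) = M(t) − M_∞ decays as ΔM₀·e^(−t/τ) with ΔM₀ = 0.3554 − 0.87434 = −0.5189 Tg.
At t = 2.58 yr, e^(−t/τ) = e^(−1.803) = 0.1648, so ΔM = −0.08550 Tg and M = 0.87434 − 0.08550 = 0.78883 Tg.

0.789 Tg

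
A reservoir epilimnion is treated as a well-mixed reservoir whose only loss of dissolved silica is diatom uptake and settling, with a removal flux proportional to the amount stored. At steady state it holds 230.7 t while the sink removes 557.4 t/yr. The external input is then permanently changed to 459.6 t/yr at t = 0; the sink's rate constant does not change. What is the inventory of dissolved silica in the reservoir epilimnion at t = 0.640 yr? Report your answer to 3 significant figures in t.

199 t

Residence time τ = M₀/F₀ = 0.4139 yr. The eventual steady state is M_∞ = M₀·(F₁/F₀) = 230.7 × 459.6/557.4 = 190.22 t.
The anomaly ΔM(t) = M(t) − M_∞ decays as ΔM₀·e^(−t/τ) with ΔM₀ = 230.7 − 190.22 = 40.48 t.
At t = 0.640 yr, e^(−t/τ) = e^(−1.546) = 0.2130, so ΔM = 8.623 t and M = 190.22 + 8.623 = 198.85 t.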